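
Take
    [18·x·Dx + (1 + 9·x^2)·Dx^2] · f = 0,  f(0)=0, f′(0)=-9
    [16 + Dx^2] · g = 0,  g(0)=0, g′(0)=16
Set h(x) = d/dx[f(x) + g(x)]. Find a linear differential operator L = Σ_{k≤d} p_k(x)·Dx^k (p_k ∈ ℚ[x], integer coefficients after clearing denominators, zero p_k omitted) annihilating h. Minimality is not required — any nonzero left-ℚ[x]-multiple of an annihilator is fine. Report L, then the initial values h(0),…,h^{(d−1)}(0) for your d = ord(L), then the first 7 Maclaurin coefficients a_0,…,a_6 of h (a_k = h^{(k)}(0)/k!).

f: a_k = 0, -9, 0, 27, 0, -729/5, 0, …
g: a_k = 0, 16, 0, -128/3, 0, 512/15, 0, …
Sum ⇒ L₀ = lclm(L_f,L_g) in ℚ(x)⟨Dx⟩.
Derive L from L₀ (diff closure).
L = (-13248·x + 181440·x^3 + 186624·x^5) + (-16 + 6048·x^2 + 66096·x^4 + 93312·x^6)·Dx + (-828·x + 11340·x^3 + 11664·x^5)·Dx^2 + (-1 + 378·x^2 + 4131·x^4 + 5832·x^6)·Dx^3  (order 3).
h: a_k = 7, 0, -47, 0, -1675/3, 0, 291149/45, …
ICs: h(0) = 7, h′(0) = 0, h′′(0) = -94.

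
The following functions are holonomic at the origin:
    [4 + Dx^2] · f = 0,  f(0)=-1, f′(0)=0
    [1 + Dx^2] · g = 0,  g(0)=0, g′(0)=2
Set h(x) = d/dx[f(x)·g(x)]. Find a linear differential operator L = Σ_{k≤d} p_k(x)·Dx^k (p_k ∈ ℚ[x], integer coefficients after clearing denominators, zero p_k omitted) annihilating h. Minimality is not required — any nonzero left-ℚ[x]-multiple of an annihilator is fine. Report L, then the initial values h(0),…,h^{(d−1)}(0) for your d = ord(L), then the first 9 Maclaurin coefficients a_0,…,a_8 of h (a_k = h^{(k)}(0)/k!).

L = 9 + 10·Dx^2 + Dx^4  (order 4).
h: a_k = -2, 0, 13, 0, -121/12, 0, 1093/360, 0, -9841/20160, …
ICs: h(0) = -2, h′(0) = 0, h′′(0) = 26, h′′′(0) = 0.

f: a_k = -1, 0, 2, 0, -2/3, 0, 4/45, 0, -2/315, …
g: a_k = 0, 2, 0, -1/3, 0, 1/60, 0, -1/2520, 0, …
h₀=f·g: eliminate ⇒ L₀, order ≤ 2·2.
h₀' ⇒ L via d/dx closure of L₀.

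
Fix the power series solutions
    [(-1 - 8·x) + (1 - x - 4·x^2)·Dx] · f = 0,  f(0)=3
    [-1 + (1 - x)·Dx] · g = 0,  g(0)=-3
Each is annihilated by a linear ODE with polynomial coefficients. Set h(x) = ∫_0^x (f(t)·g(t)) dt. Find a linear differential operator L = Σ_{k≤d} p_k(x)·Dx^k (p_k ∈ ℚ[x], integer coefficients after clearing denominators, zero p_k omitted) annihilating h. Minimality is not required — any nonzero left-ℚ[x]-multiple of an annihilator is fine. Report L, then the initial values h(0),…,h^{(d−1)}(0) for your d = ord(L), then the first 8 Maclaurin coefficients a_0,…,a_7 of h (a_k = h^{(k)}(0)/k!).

L = (-2 - 6·x + 12·x^2)·Dx + (1 - 2·x - 3·x^2 + 4·x^3)·Dx^2  (order 2).
h: a_k = 0, -9, -9, -21, -36, -81, -165, -2619/7, …
ICs: h(0) = 0, h′(0) = -9.

f: a_k = 3, 3, 15, 27, 87, 195, 543, 1323, …
g: a_k = -3, -3, -3, -3, -3, -3, -3, -3, …
L₀ := L_f ⊗_s L_g (sym. prod.), ord ≤ 1.
∫: right-multiply L₀ by Dx.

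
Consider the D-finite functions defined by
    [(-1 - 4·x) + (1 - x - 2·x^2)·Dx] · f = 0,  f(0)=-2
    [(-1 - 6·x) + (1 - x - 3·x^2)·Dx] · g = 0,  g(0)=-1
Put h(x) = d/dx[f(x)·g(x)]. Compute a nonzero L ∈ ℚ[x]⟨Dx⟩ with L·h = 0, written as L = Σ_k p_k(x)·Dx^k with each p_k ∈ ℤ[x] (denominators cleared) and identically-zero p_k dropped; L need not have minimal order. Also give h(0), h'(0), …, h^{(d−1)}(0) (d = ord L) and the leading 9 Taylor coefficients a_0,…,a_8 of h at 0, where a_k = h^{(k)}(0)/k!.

L = (16 + 18·x - 36·x^2 - 368·x^3 - 132·x^4 + 900·x^5 + 720·x^6) + (-2 - 4·x + 39·x^2 + 16·x^3 - 160·x^4 - 69·x^5 + 210·x^6 + 144·x^7)·Dx  (order 1).
h: a_k = 4, 32, 114, 432, 1320, 4044, 11452, 32000, 86310, …
ICs: h(0) = 4.

f: a_k = -2, -2, -6, -10, -22, -42, -86, -170, -342, …
g: a_k = -1, -1, -4, -7, -19, -40, -97, -217, -508, …
Sym-product of L_f,L_g gives L₀ (≤ ord 1).
Derive L from L₀ (diff closure).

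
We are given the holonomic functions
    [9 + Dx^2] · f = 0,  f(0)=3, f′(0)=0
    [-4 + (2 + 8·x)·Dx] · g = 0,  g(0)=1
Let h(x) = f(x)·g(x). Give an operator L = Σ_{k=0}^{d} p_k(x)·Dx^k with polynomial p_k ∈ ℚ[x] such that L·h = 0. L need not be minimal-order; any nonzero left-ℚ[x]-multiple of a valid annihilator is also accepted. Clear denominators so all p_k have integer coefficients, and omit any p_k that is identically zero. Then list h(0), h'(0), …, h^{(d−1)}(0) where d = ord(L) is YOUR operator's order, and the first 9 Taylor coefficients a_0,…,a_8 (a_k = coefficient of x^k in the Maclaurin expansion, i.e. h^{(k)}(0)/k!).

L = (21 + 72·x + 144·x^2) + (-4 - 16·x)·Dx + (1 + 8·x + 16·x^2)·Dx^2  (order 2).
h: a_k = 3, 6, -39/2, -15, 57/8, 201/4, -11223/80, 17937/40, -6875397/4480, …
ICs: h(0) = 3, h′(0) = 6.

f: a_k = 3, 0, -27/2, 0, 81/8, 0, -243/80, 0, 2187/4480, …
g: a_k = 1, 2, -2, 4, -10, 28, -84, 264, -858, …
L₀ := L_f ⊗_s L_g (sym. prod.), ord ≤ 2.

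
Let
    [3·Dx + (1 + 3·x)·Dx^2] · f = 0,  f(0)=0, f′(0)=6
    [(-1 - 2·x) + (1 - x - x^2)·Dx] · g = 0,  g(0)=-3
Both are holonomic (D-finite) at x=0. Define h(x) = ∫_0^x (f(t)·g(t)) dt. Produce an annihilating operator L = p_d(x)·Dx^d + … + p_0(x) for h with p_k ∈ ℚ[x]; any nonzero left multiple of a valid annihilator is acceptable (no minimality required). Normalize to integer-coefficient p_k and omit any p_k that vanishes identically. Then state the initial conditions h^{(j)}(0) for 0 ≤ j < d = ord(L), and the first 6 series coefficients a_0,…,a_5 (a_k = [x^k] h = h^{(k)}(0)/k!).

f: a_k = 0, 6, -9, 18, -81/2, 486/5, …
g: a_k = -3, -3, -6, -9, -15, -24, …
Product ⇒ symmetric product L₀, ord ≤ 2.
∫: right-multiply L₀ by Dx.
L = (5 + 12·x)·Dx + (-1 + 13·x + 15·x^2)·Dx^2 + (-1 - 2·x + 4·x^2 + 3·x^3)·Dx^3  (order 3).
h: a_k = 0, 0, -9, 3, -63/4, 27/2, …
ICs: h(0) = 0, h′(0) = 0, h′′(0) = -18.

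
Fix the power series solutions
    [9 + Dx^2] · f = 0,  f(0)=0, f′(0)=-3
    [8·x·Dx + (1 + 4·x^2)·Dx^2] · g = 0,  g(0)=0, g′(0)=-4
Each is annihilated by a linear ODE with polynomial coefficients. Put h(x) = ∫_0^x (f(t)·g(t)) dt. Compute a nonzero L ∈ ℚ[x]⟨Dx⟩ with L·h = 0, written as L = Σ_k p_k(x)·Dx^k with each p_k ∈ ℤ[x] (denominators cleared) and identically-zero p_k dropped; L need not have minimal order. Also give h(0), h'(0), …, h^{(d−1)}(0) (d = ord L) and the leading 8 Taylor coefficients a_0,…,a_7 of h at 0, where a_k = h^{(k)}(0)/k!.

f: a_k = 0, -3, 0, 9/2, 0, -81/40, 0, 243/560, …
g: a_k = 0, -4, 0, 16/3, 0, -64/5, 0, 256/7, …
f·g: L₀ = L_f ⊗_s L_g, ord ≤ 2·2.
∫: right-multiply L₀ by Dx.
L = (2925 + 31536·x^2 + 95904·x^4 + 186624·x^6 + 186624·x^8)·Dx + (2448·x + 20160·x^3 + 62208·x^5 + 82944·x^7)·Dx^2 + (442 + 5088·x^2 + 19008·x^4 + 41472·x^6 + 41472·x^8)·Dx^3 + (272·x + 2240·x^3 + 6912·x^5 + 9216·x^7)·Dx^4 + (13 + 176·x^2 + 928·x^4 + 2304·x^6 + 2304·x^8)·Dx^5  (order 5).
h: a_k = 0, 0, 0, 4, 0, -34/5, 0, 141/14, …
ICs: h(0) = 0, h′(0) = 0, h′′(0) = 0, h′′′(0) = 24, h′′′′(0) = 0.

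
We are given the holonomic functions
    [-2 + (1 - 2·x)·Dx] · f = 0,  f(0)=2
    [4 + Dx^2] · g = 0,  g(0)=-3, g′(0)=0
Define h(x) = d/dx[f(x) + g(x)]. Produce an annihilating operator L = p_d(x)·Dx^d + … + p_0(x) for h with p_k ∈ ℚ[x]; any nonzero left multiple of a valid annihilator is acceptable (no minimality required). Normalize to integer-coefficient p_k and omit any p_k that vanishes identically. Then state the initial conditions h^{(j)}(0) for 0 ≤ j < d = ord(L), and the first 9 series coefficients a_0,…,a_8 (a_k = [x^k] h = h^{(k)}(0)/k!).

f: a_k = 2, 4, 8, 16, 32, 64, 128, 256, 512, …
g: a_k = -3, 0, 6, 0, -2, 0, 4/15, 0, -2/105, …
f+g: L₀ = lclm(L_f,L_g), ord ≤ 1+2.
Differentiate: ansatz ord ≤ ord L₀ ⇒ L.
L = (208 - 64·x + 64·x^2) + (-28 + 72·x - 48·x^2 + 32·x^3)·Dx + (52 - 16·x + 16·x^2)·Dx^2 + (-7 + 18·x - 12·x^2 + 8·x^3)·Dx^3  (order 3).
h: a_k = 4, 28, 48, 120, 320, 3848/5, 1792, 430064/105, 9216, …
ICs: h(0) = 4, h′(0) = 28, h′′(0) = 96.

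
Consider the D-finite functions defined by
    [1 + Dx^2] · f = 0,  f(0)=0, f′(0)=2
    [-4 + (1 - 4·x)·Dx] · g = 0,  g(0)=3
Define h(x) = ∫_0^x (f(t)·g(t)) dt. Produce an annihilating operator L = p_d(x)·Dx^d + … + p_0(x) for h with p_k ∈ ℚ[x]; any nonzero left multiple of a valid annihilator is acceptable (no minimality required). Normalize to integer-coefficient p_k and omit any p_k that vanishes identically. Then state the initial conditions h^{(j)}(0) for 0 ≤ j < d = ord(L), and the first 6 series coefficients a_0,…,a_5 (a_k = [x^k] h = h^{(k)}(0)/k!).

f: a_k = 0, 2, 0, -1/3, 0, 1/60, …
g: a_k = 3, 12, 48, 192, 768, 3072, …
f·g: L₀ = L_f ⊗_s L_g, ord ≤ 2·1.
∫: right-multiply L₀ by Dx.
L = (-1 + 4·x)·Dx + 8·Dx^2 + (-1 + 4·x)·Dx^3  (order 3).
h: a_k = 0, 0, 3, 8, 95/4, 76, …
ICs: h(0) = 0, h′(0) = 0, h′′(0) = 6.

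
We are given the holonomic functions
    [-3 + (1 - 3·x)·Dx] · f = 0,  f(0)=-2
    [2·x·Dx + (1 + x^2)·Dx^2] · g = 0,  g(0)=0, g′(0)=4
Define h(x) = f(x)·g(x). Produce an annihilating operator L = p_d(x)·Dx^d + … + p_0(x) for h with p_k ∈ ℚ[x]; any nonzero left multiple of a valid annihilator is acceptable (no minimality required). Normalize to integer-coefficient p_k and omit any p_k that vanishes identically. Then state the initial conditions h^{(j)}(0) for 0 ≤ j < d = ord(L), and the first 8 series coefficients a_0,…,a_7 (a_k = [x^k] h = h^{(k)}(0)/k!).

f: a_k = -2, -6, -18, -54, -162, -486, -1458, -4374, …
g: a_k = 0, 4, 0, -4/3, 0, 4/5, 0, -4/7, …
L₀ := L_f ⊗_s L_g (sym. prod.), ord ≤ 2.
L = 6·x + (6 - 2·x + 12·x^2)·Dx + (-1 + 3·x - x^2 + 3·x^3)·Dx^2  (order 2).
h: a_k = 0, -8, -24, -208/3, -208, -3128/5, -9384/5, -197024/35, …
ICs: h(0) = 0, h′(0) = -8.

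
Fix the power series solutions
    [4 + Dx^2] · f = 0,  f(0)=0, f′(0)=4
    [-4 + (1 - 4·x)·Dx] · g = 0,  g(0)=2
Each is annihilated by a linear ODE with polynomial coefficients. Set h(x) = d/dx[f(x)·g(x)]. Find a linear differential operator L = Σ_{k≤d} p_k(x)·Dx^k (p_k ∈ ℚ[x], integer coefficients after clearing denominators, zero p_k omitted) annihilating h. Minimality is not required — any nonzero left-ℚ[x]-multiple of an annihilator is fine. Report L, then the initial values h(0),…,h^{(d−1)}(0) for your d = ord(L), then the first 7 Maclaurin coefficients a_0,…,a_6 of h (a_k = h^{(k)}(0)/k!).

f: a_k = 0, 4, 0, -8/3, 0, 8/15, 0, …
g: a_k = 2, 8, 32, 128, 512, 2048, 8192, …
Sym-product of L_f,L_g gives L₀ (≤ ord 2).
h=h₀': d/dx-closure on L₀ ⇒ L.
L = (-28 - 32·x + 64·x^2) + (-8 + 32·x)·Dx + (1 - 8·x + 16·x^2)·Dx^2  (order 2).
h: a_k = 8, 64, 368, 5888/3, 29456/3, 235648/5, 9897184/45, …
ICs: h(0) = 8, h′(0) = 64.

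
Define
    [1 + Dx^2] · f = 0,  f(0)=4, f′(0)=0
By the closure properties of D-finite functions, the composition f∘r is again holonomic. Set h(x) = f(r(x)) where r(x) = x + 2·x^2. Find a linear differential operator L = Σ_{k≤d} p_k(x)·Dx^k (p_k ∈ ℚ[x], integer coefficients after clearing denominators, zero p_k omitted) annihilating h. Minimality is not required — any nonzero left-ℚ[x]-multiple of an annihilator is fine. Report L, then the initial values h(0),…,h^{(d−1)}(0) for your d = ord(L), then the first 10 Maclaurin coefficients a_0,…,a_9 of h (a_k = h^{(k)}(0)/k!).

f: a_k = 4, 0, -2, 0, 1/6, 0, -1/180, 0, 1/10080, 0, …
h₀=f(r): pull back L_f along r ⇒ L₀.
L = (1 + 12·x + 48·x^2 + 64·x^3) - 4·Dx + (1 + 4·x)·Dx^2  (order 2).
h: a_k = 4, 0, -2, -8, -47/6, 4/3, 719/180, 79/15, 23521/10080, -559/630, …
ICs: h(0) = 4, h′(0) = 0.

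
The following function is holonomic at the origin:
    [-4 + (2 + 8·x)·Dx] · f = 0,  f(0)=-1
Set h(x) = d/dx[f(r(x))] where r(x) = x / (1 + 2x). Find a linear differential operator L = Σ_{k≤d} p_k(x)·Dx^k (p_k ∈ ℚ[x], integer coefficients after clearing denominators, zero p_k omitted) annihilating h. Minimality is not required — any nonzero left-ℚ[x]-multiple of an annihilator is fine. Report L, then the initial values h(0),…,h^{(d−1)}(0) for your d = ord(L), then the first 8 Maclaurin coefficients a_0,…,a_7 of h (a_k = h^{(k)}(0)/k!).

f: a_k = -1, -2, 2, -4, 10, -28, 84, -264, …
Change of var in L_f (x↦r) gives L₀.
Differentiate: ansatz ord ≤ ord L₀ ⇒ L.
L = (-6 - 24·x) + (-1 - 8·x - 12·x^2)·Dx  (order 1).
h: a_k = -2, 12, -60, 296, -1500, 7848, -42168, 231120, …
ICs: h(0) = -2.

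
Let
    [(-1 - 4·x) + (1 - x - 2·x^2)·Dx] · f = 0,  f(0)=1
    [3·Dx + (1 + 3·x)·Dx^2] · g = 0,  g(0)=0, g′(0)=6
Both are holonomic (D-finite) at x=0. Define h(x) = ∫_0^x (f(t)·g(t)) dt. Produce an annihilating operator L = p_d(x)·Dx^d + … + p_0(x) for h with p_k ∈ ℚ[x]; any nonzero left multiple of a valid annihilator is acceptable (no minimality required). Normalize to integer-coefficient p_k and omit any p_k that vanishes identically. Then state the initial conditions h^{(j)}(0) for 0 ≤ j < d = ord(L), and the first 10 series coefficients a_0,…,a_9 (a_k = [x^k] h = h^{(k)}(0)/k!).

L = (7 + 24·x)·Dx + (-1 + 17·x + 30·x^2)·Dx^2 + (-1 - 2·x + 5·x^2 + 6·x^3)·Dx^3  (order 3).
h: a_k = 0, 0, 3, -1, 27/4, -39/10, 439/20, -1503/70, 51657/560, -11227/84, …
ICs: h(0) = 0, h′(0) = 0, h′′(0) = 6.

f: a_k = 1, 1, 3, 5, 11, 21, 43, 85, 171, 341, …
g: a_k = 0, 6, -9, 18, -81/2, 486/5, -243, 4374/7, -6561/4, 4374, …
h₀=f·g: eliminate ⇒ L₀, order ≤ 1·2.
h=∫h₀ ⇒ L = L₀·Dx.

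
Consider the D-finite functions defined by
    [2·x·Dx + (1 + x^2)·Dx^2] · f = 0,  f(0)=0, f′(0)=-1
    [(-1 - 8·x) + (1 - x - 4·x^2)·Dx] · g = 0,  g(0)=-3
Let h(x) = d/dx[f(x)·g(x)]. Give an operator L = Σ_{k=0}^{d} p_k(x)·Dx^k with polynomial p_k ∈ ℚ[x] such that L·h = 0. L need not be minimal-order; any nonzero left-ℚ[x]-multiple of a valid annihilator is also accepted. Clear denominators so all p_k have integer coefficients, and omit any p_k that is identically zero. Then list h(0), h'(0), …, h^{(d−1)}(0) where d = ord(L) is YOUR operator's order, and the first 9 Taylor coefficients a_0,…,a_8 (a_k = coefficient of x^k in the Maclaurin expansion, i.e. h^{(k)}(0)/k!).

L = (86 + 318·x^2 + 96·x^3 + 576·x^4) + (13 + 106·x + 57·x^2 + 334·x^3 + 96·x^4 + 384·x^5)·Dx + (-4 + 3·x + x^2 + 19·x^3 + 53·x^4 + 16·x^5 + 48·x^6)·Dx^2  (order 2).
h: a_k = 3, 6, 42, 104, 413, 5598/5, 3616, 353632/35, 1048821/35, …
ICs: h(0) = 3, h′(0) = 6.

f: a_k = 0, -1, 0, 1/3, 0, -1/5, 0, 1/7, 0, …
g: a_k = -3, -3, -15, -27, -87, -195, -543, -1323, -3495, …
f·g: L₀ = L_f ⊗_s L_g, ord ≤ 2·1.
Derive L from L₀ (diff closure).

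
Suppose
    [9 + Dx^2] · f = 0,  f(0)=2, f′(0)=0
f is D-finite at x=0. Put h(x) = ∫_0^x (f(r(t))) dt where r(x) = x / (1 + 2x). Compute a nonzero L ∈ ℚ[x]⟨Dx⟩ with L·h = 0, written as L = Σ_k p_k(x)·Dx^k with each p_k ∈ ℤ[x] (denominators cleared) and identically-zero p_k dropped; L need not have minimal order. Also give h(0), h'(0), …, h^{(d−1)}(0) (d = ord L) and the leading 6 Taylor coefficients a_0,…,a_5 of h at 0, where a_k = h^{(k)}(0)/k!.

f: a_k = 2, 0, -9, 0, 27/4, 0, …
Change of var in L_f (x↦r) gives L₀.
h=∫h₀ ⇒ L = L₀·Dx.
L = 9·Dx + (4 + 24·x + 48·x^2 + 32·x^3)·Dx^2 + (1 + 8·x + 24·x^2 + 32·x^3 + 16·x^4)·Dx^3  (order 3).
h: a_k = 0, 2, 0, -3, 9, -81/4, …
ICs: h(0) = 0, h′(0) = 2, h′′(0) = 0.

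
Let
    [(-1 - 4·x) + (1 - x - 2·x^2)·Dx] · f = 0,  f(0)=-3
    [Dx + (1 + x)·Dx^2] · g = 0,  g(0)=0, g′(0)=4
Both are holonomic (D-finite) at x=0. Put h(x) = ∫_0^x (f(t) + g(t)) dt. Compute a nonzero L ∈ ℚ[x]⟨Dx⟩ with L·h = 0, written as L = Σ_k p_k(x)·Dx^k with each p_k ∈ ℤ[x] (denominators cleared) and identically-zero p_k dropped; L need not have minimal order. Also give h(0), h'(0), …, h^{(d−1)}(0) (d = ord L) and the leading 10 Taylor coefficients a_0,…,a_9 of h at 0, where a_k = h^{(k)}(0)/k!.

f: a_k = -3, -3, -9, -15, -33, -63, -129, -255, -513, -1023, …
g: a_k = 0, 4, -2, 4/3, -1, 4/5, -2/3, 4/7, -1/2, 4/9, …
f+g: L₀ = lclm(L_f,L_g), ord ≤ 1+2.
h=∫h₀ ⇒ L = L₀·Dx.
L = (42 + 144·x + 144·x^2 + 96·x^3)·Dx^2 + (28 + 172·x + 312·x^2 + 328·x^3 + 160·x^4)·Dx^3 + (-7 - 14·x + 5·x^2 + 56·x^3 + 76·x^4 + 32·x^5)·Dx^4  (order 4).
h: a_k = 0, -3, 1/2, -11/3, -41/12, -34/5, -311/30, -389/21, -1781/56, -1027/18, …
ICs: h(0) = 0, h′(0) = -3, h′′(0) = 1, h′′′(0) = -22.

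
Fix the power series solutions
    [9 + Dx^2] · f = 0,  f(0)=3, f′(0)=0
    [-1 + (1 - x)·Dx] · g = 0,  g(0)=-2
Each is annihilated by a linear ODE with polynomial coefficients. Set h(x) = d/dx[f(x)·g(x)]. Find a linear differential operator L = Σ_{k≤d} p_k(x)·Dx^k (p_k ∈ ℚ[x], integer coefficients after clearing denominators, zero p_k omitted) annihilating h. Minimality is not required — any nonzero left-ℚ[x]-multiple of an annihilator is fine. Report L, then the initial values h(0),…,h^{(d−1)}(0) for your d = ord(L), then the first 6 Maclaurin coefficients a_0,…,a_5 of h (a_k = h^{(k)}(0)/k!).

f: a_k = 3, 0, -27/2, 0, 81/8, 0, …
g: a_k = -2, -2, -2, -2, -2, -2, …
Sym-product of L_f,L_g gives L₀ (≤ ord 2).
Derive L from L₀ (diff closure).
L = (7 - 18·x + 9·x^2) + (-2 + 2·x)·Dx + (1 - 2·x + x^2)·Dx^2  (order 2).
h: a_k = -6, 42, 63, 3, 15/4, 819/20, …
ICs: h(0) = -6, h′(0) = 42.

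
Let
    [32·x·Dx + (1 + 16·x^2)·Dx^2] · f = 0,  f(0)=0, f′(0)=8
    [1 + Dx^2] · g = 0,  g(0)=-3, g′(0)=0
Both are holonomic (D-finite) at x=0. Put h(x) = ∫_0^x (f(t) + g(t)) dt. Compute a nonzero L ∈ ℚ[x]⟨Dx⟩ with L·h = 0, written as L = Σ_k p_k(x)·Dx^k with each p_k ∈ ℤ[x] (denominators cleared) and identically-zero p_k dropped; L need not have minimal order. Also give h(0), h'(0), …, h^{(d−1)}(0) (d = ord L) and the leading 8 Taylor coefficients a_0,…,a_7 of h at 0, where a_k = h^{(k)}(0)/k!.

f: a_k = 0, 8, 0, -128/3, 0, 2048/5, 0, -32768/7, …
g: a_k = -3, 0, 3/2, 0, -1/8, 0, 1/240, 0, …
Sum ⇒ L₀ = lclm(L_f,L_g) in ℚ(x)⟨Dx⟩.
h=∫₀ˣh₀: take L = L₀·Dx.
L = (-6112·x + 99328·x^3 + 8192·x^5)·Dx^2 + (-31 + 1072·x^2 + 25344·x^4 + 4096·x^6)·Dx^3 + (-6112·x + 99328·x^3 + 8192·x^5)·Dx^4 + (-31 + 1072·x^2 + 25344·x^4 + 4096·x^6)·Dx^5  (order 5).
h: a_k = 0, -3, 4, 1/2, -32/3, -1/40, 1024/15, 1/1680, …
ICs: h(0) = 0, h′(0) = -3, h′′(0) = 8, h′′′(0) = 3, h′′′′(0) = -256.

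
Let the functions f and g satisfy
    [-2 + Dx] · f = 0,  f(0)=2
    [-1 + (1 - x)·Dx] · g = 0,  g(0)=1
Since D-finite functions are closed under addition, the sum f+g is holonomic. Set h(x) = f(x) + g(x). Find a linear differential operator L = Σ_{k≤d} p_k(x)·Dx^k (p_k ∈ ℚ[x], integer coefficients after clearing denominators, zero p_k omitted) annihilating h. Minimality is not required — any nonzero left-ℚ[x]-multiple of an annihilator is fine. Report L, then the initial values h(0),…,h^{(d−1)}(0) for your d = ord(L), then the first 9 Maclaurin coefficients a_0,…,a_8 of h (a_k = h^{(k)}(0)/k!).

L = 4·x + (2 - 8·x + 4·x^2)·Dx + (-1 + 3·x - 2·x^2)·Dx^2  (order 2).
h: a_k = 3, 5, 5, 11/3, 7/3, 23/15, 53/45, 331/315, 319/315, …
ICs: h(0) = 3, h′(0) = 5.

f: a_k = 2, 4, 4, 8/3, 4/3, 8/15, 8/45, 16/315, 4/315, …
g: a_k = 1, 1, 1, 1, 1, 1, 1, 1, 1, …
h₀=f+g: left-lcm gives L₀, ord ≤ 2.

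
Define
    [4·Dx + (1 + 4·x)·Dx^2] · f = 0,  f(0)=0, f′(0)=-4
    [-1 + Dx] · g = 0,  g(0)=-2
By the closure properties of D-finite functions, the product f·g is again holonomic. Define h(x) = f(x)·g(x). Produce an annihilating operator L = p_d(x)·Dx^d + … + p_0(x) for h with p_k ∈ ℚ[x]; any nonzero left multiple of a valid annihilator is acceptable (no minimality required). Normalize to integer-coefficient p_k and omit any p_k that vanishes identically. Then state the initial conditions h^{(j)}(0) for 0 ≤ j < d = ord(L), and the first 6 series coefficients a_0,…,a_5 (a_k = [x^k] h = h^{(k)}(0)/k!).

L = (-3 + 4·x) + (2 - 8·x)·Dx + (1 + 4·x)·Dx^2  (order 2).
h: a_k = 0, 8, -8, 92/3, -92, 1503/5, …
ICs: h(0) = 0, h′(0) = 8.

f: a_k = 0, -4, 8, -64/3, 64, -1024/5, …
g: a_k = -2, -2, -1, -1/3, -1/12, -1/60, …
Product ⇒ symmetric product L₀, ord ≤ 2.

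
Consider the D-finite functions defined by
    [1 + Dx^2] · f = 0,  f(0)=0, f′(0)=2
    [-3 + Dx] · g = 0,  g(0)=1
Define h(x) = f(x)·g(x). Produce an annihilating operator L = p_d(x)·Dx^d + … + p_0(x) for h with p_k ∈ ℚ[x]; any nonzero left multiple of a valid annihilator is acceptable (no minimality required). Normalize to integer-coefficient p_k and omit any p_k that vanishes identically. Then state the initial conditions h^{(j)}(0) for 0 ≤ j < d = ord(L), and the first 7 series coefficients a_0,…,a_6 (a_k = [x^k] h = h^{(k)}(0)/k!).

f: a_k = 0, 2, 0, -1/3, 0, 1/60, 0, …
g: a_k = 1, 3, 9/2, 9/2, 27/8, 81/40, 81/80, …
L₀ := L_f ⊗_s L_g (sym. prod.), ord ≤ 2.
L = 10 - 6·Dx + Dx^2  (order 2).
h: a_k = 0, 2, 6, 26/3, 8, 79/15, 13/5, …
ICs: h(0) = 0, h′(0) = 2.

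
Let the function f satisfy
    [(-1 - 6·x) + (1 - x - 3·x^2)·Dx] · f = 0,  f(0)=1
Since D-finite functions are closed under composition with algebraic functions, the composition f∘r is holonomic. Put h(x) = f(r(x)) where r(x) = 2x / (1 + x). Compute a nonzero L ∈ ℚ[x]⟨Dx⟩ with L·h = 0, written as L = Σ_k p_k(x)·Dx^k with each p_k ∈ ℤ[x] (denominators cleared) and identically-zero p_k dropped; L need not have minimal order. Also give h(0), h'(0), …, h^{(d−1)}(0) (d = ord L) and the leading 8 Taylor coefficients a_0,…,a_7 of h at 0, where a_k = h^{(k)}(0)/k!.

f: a_k = 1, 1, 4, 7, 19, 40, 97, 217, …
Substitute x→r, Dx→(1/r')Dx; clear ⇒ L₀.
L = (2 + 26·x) + (-1 - x + 13·x^2 + 13·x^3)·Dx  (order 1).
h: a_k = 1, 2, 14, 26, 182, 338, 2366, 4394, …
ICs: h(0) = 1.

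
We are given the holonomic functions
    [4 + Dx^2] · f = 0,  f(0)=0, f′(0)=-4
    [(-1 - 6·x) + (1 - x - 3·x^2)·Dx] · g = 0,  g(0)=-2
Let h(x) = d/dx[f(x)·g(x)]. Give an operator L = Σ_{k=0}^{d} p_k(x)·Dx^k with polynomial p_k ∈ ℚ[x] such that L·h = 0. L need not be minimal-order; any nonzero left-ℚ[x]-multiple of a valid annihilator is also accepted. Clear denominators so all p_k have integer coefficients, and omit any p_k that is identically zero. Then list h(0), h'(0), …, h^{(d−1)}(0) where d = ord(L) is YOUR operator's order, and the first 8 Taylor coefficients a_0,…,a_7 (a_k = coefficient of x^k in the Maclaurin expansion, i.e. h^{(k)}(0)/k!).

L = (10 - 16·x - 40·x^2 + 48·x^3 + 72·x^4) + (5 + 34·x + 36·x^2 + 72·x^3)·Dx + (-1 - x - x^2 + 12·x^3 + 18·x^4)·Dx^2  (order 2).
h: a_k = 8, 16, 80, 608/3, 1976/3, 8512/5, 213832/45, 771136/63, …
ICs: h(0) = 8, h′(0) = 16.

f: a_k = 0, -4, 0, 8/3, 0, -8/15, 0, 16/315, …
g: a_k = -2, -2, -8, -14, -38, -80, -194, -434, …
f·g: L₀ = L_f ⊗_s L_g, ord ≤ 2·1.
Derive L from L₀ (diff closure).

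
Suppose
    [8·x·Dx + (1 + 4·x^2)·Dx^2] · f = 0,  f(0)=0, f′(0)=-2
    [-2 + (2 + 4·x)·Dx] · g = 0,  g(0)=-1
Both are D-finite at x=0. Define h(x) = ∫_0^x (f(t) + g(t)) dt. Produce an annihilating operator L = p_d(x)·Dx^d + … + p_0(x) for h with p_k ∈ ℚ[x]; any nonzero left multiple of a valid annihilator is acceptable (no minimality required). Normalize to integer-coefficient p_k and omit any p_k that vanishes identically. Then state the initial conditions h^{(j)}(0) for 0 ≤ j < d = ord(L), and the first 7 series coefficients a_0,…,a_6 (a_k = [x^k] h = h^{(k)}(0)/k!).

f: a_k = 0, -2, 0, 8/3, 0, -32/5, 0, …
g: a_k = -1, -1, 1/2, -1/2, 5/8, -7/8, 21/16, …
Weyl lclm of L_f,L_g ⇒ L₀ (ord ≤ 3).
∫: right-multiply L₀ by Dx.
L = (-8 - 40·x + 96·x^2 + 96·x^3)·Dx^2 + (-11 - 32·x + 40·x^2 + 384·x^3 + 336·x^4)·Dx^3 + (-1 + 6·x + 24·x^2 + 48·x^3 + 112·x^4 + 96·x^5)·Dx^4  (order 4).
h: a_k = 0, -1, -3/2, 1/6, 13/24, 1/8, -97/80, …
ICs: h(0) = 0, h′(0) = -1, h′′(0) = -3, h′′′(0) = 1.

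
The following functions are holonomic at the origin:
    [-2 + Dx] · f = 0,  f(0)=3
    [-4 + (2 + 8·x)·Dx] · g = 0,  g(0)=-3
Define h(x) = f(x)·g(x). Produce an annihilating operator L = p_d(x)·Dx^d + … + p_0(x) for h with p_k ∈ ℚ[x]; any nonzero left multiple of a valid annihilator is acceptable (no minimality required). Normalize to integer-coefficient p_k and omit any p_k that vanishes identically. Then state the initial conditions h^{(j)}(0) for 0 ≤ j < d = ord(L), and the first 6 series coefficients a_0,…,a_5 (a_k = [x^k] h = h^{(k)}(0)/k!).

f: a_k = 3, 6, 6, 4, 2, 4/5, …
g: a_k = -3, -6, 6, -12, 30, -84, …
L₀ := L_f ⊗_s L_g (sym. prod.), ord ≤ 1.
L = (-4 - 8·x) + (1 + 4·x)·Dx  (order 1).
h: a_k = -9, -36, -36, -48, 24, -672/5, …
ICs: h(0) = -9.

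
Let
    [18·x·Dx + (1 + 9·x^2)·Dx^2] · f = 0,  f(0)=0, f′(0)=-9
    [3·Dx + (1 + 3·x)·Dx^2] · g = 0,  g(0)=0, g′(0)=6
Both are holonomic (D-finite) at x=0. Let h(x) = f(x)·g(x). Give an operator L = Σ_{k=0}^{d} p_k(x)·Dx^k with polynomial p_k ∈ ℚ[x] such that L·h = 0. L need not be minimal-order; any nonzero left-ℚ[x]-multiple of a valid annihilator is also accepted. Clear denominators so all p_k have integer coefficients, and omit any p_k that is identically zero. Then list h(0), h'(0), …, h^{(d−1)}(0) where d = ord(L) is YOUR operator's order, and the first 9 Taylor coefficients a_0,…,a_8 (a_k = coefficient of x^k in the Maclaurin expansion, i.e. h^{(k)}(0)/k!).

L = (648 + 3564·x + 19440·x^2 + 113724·x^3 + 262440·x^4 + 341172·x^5 + 236196·x^7)·Dx + (162 + 3348·x + 24948·x^2 + 117612·x^3 + 396576·x^4 + 813564·x^5 + 918540·x^6 + 236196·x^7 + 826686·x^8)·Dx^2 + (36 + 576·x + 5184·x^2 + 25272·x^3 + 87480·x^4 + 227448·x^5 + 419904·x^6 + 472392·x^7 + 236196·x^8 + 472392·x^9)·Dx^3 + (5 + 54·x + 333·x^2 + 1512·x^3 + 5346·x^4 + 14580·x^5 + 30618·x^6 + 52488·x^7 + 59049·x^8 + 39366·x^9 + 59049·x^10)·Dx^4  (order 4).
h: a_k = 0, 0, -54, 81, 0, 243/2, -6318/5, 24057/10, 0, …
ICs: h(0) = 0, h′(0) = 0, h′′(0) = -108, h′′′(0) = 486.

f: a_k = 0, -9, 0, 27, 0, -729/5, 0, 6561/7, 0, …
g: a_k = 0, 6, -9, 18, -81/2, 486/5, -243, 4374/7, -6561/4, …
f·g: L₀ = L_f ⊗_s L_g, ord ≤ 2·2.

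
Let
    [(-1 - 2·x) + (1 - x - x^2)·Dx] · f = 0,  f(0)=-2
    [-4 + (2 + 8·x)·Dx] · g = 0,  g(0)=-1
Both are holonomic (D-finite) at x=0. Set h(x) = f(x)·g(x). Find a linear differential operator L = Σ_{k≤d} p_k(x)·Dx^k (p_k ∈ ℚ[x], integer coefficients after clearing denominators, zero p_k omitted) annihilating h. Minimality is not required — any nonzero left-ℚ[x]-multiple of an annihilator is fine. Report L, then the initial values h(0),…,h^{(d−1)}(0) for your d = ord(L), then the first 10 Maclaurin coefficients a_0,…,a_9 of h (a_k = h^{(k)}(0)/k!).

f: a_k = -2, -2, -4, -6, -10, -16, -26, -42, -68, -110, …
g: a_k = -1, -2, 2, -4, 10, -28, 84, -264, 858, -2860, …
Sym-product of L_f,L_g gives L₀ (≤ ord 1).
L = (3 + 4·x + 6·x^2) + (-1 - 3·x + 5·x^2 + 4·x^3)·Dx  (order 1).
h: a_k = 2, 6, 4, 18, 2, 76, -90, 514, -1292, 4942, …
ICs: h(0) = 2.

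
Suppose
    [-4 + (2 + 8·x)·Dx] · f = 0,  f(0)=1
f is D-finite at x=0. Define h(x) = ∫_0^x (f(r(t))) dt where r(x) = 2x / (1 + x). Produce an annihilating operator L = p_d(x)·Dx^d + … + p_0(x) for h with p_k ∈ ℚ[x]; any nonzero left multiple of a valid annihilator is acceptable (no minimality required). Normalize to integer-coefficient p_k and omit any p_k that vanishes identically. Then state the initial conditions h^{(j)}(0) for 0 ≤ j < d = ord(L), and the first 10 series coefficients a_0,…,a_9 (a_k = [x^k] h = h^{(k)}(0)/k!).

f: a_k = 1, 2, -2, 4, -10, 28, -84, 264, -858, 2860, …
h₀=f(r): pull back L_f along r ⇒ L₀.
∫: right-multiply L₀ by Dx.
L = -4·Dx + (1 + 10·x + 9·x^2)·Dx^2  (order 2).
h: a_k = 0, 1, 2, -4, 13, -284/5, 294, -11820/7, 20805/2, -67420, …
ICs: h(0) = 0, h′(0) = 1.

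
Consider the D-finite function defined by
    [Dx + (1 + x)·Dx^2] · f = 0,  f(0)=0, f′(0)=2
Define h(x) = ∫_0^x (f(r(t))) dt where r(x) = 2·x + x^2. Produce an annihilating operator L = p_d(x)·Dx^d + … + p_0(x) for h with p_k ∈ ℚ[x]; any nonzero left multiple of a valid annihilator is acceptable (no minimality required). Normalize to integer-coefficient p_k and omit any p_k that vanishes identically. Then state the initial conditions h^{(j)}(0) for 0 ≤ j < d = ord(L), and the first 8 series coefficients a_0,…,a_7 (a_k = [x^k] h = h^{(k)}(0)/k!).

f: a_k = 0, 2, -1, 2/3, -1/2, 2/5, -1/3, 2/7, …
h₀=f(r): pull back L_f along r ⇒ L₀.
∫: right-multiply L₀ by Dx.
L = Dx^2 + (1 + x)·Dx^3  (order 3).
h: a_k = 0, 0, 2, -2/3, 1/3, -1/5, 2/15, -2/21, …
ICs: h(0) = 0, h′(0) = 0, h′′(0) = 4.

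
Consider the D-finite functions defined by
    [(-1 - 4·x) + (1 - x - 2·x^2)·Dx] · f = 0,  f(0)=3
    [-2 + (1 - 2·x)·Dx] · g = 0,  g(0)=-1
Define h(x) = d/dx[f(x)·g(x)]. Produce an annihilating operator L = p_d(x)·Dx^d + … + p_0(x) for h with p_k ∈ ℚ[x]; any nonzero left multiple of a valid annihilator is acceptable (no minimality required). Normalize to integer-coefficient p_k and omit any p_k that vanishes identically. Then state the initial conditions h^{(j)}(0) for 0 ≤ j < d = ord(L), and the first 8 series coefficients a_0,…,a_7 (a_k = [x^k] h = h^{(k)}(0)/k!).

f: a_k = 3, 3, 9, 15, 33, 63, 129, 255, …
g: a_k = -1, -2, -4, -8, -16, -32, -64, -128, …
h₀=f·g: eliminate ⇒ L₀, order ≤ 1·1.
h=h₀': d/dx-closure on L₀ ⇒ L.
L = (6 + 16·x + 16·x^2) + (-1 - x + 4·x^2 + 4·x^3)·Dx  (order 1).
h: a_k = -9, -54, -207, -684, -2025, -5634, -14931, -38232, …
ICs: h(0) = -9.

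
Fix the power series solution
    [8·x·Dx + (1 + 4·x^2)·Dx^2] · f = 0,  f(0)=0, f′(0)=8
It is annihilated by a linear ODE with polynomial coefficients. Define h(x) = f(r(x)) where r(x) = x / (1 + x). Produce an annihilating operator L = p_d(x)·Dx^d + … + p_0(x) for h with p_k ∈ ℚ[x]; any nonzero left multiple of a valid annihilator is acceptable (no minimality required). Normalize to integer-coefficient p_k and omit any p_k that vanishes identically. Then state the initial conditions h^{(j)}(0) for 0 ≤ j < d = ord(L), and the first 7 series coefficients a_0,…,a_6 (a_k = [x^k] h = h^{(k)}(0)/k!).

L = (2 + 10·x)·Dx + (1 + 2·x + 5·x^2)·Dx^2  (order 2).
h: a_k = 0, 8, -8, -8/3, 24, -152/5, -88/3, …
ICs: h(0) = 0, h′(0) = 8.

f: a_k = 0, 8, 0, -32/3, 0, 128/5, 0, …
L₀ from L_f via x↦r, Dx↦r'^{-1}Dx.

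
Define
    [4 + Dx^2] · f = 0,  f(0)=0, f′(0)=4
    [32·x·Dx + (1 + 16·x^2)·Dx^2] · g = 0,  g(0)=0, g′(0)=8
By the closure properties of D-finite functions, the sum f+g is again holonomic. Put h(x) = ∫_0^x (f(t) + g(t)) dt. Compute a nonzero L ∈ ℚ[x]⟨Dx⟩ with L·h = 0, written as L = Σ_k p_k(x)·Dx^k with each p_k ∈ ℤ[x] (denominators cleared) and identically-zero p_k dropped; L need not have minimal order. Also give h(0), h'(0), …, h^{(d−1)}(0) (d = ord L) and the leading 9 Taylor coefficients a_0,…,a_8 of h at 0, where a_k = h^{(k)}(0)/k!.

L = (-6016·x + 102400·x^3 + 32768·x^5)·Dx^2 + (-28 + 1216·x^2 + 27648·x^4 + 16384·x^6)·Dx^3 + (-1504·x + 25600·x^3 + 8192·x^5)·Dx^4 + (-7 + 304·x^2 + 6912·x^4 + 4096·x^6)·Dx^5  (order 5).
h: a_k = 0, 0, 6, 0, -34/3, 0, 3076/45, 0, -184322/315, …
ICs: h(0) = 0, h′(0) = 0, h′′(0) = 12, h′′′(0) = 0, h′′′′(0) = -272.

f: a_k = 0, 4, 0, -8/3, 0, 8/15, 0, -16/315, 0, …
g: a_k = 0, 8, 0, -128/3, 0, 2048/5, 0, -32768/7, 0, …
f+g: L₀ = lclm(L_f,L_g), ord ≤ 2+2.
∫: right-multiply L₀ by Dx.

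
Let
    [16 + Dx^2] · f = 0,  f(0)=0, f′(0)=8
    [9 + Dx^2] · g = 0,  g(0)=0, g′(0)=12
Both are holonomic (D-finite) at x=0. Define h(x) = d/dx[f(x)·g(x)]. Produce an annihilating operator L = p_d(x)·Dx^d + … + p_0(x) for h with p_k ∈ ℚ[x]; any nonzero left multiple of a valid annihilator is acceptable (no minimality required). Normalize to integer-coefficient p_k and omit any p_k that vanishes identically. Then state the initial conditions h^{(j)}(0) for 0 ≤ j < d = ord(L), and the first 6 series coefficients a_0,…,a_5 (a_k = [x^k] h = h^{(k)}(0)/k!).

f: a_k = 0, 8, 0, -64/3, 0, 256/15, …
g: a_k = 0, 12, 0, -18, 0, 81/10, …
L₀ := L_f ⊗_s L_g (sym. prod.), ord ≤ 4.
Derive L from L₀ (diff closure).
L = 49 + 50·Dx^2 + Dx^4  (order 4).
h: a_k = 0, 192, 0, -1600, 0, 19608/5, …
ICs: h(0) = 0, h′(0) = 192, h′′(0) = 0, h′′′(0) = -9600.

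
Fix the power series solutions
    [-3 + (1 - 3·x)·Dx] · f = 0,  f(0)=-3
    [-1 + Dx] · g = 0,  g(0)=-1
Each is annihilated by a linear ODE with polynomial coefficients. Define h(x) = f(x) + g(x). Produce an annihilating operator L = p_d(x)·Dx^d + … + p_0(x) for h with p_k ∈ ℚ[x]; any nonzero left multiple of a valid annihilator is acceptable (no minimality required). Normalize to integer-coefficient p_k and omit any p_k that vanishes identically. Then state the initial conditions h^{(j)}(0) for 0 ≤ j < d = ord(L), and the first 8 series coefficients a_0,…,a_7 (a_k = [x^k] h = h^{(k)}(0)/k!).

L = (-15 - 9·x) + (17 + 6·x - 9·x^2)·Dx + (-2 + 3·x + 9·x^2)·Dx^2  (order 2).
h: a_k = -4, -10, -55/2, -487/6, -5833/24, -87481/120, -1574641/720, -33067441/5040, …
ICs: h(0) = -4, h′(0) = -10.

f: a_k = -3, -9, -27, -81, -243, -729, -2187, -6561, …
g: a_k = -1, -1, -1/2, -1/6, -1/24, -1/120, -1/720, -1/5040, …
f+g: L₀ = lclm(L_f,L_g), ord ≤ 1+1.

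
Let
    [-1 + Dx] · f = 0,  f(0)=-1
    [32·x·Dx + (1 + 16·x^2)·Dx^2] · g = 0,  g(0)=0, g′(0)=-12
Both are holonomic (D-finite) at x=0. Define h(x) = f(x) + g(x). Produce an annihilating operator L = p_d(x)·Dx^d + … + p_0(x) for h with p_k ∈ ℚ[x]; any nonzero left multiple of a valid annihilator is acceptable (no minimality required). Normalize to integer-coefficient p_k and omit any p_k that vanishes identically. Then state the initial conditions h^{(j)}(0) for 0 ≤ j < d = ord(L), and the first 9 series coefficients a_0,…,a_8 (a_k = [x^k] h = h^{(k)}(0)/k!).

L = (32 - 32·x - 1536·x^2 - 512·x^3)·Dx + (-33 + 1504·x^2 - 256·x^4)·Dx^2 + (1 + 32·x + 32·x^2 + 512·x^3 + 256·x^4)·Dx^3  (order 3).
h: a_k = -1, -13, -1/2, 383/6, -1/24, -73729/120, -1/720, 35389439/5040, -1/40320, …
ICs: h(0) = -1, h′(0) = -13, h′′(0) = -1.

f: a_k = -1, -1, -1/2, -1/6, -1/24, -1/120, -1/720, -1/5040, -1/40320, …
g: a_k = 0, -12, 0, 64, 0, -3072/5, 0, 49152/7, 0, …
L₀ := lclm(L_f,L_g); ord L₀ ≤ 1+2.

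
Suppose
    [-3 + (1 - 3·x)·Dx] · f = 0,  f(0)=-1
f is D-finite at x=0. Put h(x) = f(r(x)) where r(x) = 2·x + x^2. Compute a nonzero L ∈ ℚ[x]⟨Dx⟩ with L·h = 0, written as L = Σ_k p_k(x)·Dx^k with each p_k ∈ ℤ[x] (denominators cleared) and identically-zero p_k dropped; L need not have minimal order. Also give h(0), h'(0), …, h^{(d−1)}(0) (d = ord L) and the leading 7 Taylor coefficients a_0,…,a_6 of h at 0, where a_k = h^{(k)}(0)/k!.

f: a_k = -1, -3, -9, -27, -81, -243, -729, …
h₀=f(r): pull back L_f along r ⇒ L₀.
L = (6 + 6·x) + (-1 + 6·x + 3·x^2)·Dx  (order 1).
h: a_k = -1, -6, -39, -252, -1629, -10530, -68067, …
ICs: h(0) = -1.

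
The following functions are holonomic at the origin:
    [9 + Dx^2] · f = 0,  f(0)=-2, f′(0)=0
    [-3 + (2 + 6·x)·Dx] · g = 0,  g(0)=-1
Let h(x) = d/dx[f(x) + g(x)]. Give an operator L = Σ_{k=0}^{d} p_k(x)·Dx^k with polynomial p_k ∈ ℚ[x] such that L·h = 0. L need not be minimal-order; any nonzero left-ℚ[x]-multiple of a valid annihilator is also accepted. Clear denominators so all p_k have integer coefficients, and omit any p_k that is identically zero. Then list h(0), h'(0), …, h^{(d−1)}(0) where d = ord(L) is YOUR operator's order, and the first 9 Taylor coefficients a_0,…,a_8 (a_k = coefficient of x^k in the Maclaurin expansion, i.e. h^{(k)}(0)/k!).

L = (-513 - 648·x - 972·x^2) + (-126 - 810·x - 1944·x^2 - 1944·x^3)·Dx + (-57 - 72·x - 108·x^2)·Dx^2 + (-14 - 90·x - 216·x^2 - 216·x^3)·Dx^3  (order 3).
h: a_k = -3/2, 81/4, -81/16, -459/32, -8505/256, 260739/2560, -505197/2048, 98140167/143360, -126660105/65536, …
ICs: h(0) = -3/2, h′(0) = 81/4, h′′(0) = -81/8.

f: a_k = -2, 0, 9, 0, -27/4, 0, 81/40, 0, -729/2240, …
g: a_k = -1, -3/2, 9/8, -27/16, 405/128, -1701/256, 15309/1024, -72171/2048, 2814669/32768, …
h₀=f+g: left-lcm gives L₀, ord ≤ 3.
Differentiate: ansatz ord ≤ ord L₀ ⇒ L.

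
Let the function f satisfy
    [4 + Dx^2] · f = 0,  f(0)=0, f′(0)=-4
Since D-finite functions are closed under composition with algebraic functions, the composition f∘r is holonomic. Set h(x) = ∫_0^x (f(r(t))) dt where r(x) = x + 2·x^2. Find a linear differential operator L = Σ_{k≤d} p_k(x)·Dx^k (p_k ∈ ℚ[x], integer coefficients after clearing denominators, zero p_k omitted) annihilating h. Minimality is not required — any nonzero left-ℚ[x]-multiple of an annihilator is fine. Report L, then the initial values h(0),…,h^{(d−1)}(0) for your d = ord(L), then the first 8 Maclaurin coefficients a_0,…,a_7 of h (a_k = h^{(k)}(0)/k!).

f: a_k = 0, -4, 0, 8/3, 0, -8/15, 0, 16/315, …
h₀=f(r): pull back L_f along r ⇒ L₀.
h=∫₀ˣh₀: take L = L₀·Dx.
L = (4 + 48·x + 192·x^2 + 256·x^3)·Dx - 4·Dx^2 + (1 + 4·x)·Dx^3  (order 3).
h: a_k = 0, 0, -2, -8/3, 2/3, 16/5, 236/45, 16/7, …
ICs: h(0) = 0, h′(0) = 0, h′′(0) = -4.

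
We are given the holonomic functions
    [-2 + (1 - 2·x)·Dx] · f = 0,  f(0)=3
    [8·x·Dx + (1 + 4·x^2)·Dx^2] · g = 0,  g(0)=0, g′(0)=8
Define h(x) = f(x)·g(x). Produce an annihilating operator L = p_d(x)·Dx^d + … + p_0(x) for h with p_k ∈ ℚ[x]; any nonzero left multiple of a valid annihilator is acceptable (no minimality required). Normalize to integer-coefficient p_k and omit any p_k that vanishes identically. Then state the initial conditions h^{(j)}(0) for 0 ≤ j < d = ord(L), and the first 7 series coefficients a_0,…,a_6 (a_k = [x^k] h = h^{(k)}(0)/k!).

L = 16·x + (4 - 8·x + 32·x^2)·Dx + (-1 + 2·x - 4·x^2 + 8·x^3)·Dx^2  (order 2).
h: a_k = 0, 24, 48, 64, 128, 1664/5, 3328/5, …
ICs: h(0) = 0, h′(0) = 24.

f: a_k = 3, 6, 12, 24, 48, 96, 192, …
g: a_k = 0, 8, 0, -32/3, 0, 128/5, 0, …
h₀=f·g: eliminate ⇒ L₀, order ≤ 1·2.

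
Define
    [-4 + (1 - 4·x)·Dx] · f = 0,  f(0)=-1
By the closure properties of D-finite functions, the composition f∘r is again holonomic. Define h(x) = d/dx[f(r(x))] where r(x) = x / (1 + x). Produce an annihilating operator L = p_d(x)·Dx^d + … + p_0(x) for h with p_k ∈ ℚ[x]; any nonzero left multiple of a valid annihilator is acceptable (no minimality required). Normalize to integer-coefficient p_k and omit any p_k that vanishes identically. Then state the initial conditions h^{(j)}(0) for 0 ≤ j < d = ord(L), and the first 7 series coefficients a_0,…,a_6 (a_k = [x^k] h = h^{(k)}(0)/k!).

f: a_k = -1, -4, -16, -64, -256, -1024, -4096, …
f∘r: x↦r, Dx↦Dx/r' in L_f ⇒ L₀.
h=h₀': d/dx-closure on L₀ ⇒ L.
L = 6 + (-1 + 3·x)·Dx  (order 1).
h: a_k = -4, -24, -108, -432, -1620, -5832, -20412, …
ICs: h(0) = -4.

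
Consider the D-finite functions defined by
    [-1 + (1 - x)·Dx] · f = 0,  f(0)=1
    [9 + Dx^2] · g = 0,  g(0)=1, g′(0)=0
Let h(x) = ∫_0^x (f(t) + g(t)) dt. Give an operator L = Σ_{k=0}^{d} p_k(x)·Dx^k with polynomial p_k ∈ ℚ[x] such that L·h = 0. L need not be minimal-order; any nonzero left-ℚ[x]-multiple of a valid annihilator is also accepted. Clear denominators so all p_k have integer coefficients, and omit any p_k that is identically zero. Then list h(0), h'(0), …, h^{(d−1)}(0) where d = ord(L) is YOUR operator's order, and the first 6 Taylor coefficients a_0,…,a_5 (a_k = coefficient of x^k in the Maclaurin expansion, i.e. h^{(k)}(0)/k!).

f: a_k = 1, 1, 1, 1, 1, 1, …
g: a_k = 1, 0, -9/2, 0, 27/8, 0, …
Sum ⇒ L₀ = lclm(L_f,L_g) in ℚ(x)⟨Dx⟩.
∫: right-multiply L₀ by Dx.
L = (135 - 162·x + 81·x^2)·Dx + (-99 + 261·x - 243·x^2 + 81·x^3)·Dx^2 + (15 - 18·x + 9·x^2)·Dx^3 + (-11 + 29·x - 27·x^2 + 9·x^3)·Dx^4  (order 4).
h: a_k = 0, 2, 1/2, -7/6, 1/4, 7/8, …
ICs: h(0) = 0, h′(0) = 2, h′′(0) = 1, h′′′(0) = -7.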